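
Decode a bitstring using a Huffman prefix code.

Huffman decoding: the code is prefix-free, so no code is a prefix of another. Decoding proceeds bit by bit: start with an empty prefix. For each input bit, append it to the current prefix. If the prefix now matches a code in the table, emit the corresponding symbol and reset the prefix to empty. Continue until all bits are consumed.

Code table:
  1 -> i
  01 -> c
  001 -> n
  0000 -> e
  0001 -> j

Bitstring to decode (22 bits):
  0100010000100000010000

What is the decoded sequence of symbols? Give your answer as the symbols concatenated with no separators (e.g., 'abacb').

Bit 0: prefix='0' (no match yet)
Bit 1: prefix='01' -> emit 'c', reset
Bit 2: prefix='0' (no match yet)
Bit 3: prefix='00' (no match yet)
Bit 4: prefix='000' (no match yet)
Bit 5: prefix='0001' -> emit 'j', reset
Bit 6: prefix='0' (no match yet)
Bit 7: prefix='00' (no match yet)
Bit 8: prefix='000' (no match yet)
Bit 9: prefix='0000' -> emit 'e', reset
Bit 10: prefix='1' -> emit 'i', reset
Bit 11: prefix='0' (no match yet)
Bit 12: prefix='00' (no match yet)
Bit 13: prefix='000' (no match yet)
Bit 14: prefix='0000' -> emit 'e', reset
Bit 15: prefix='0' (no match yet)
Bit 16: prefix='00' (no match yet)
Bit 17: prefix='001' -> emit 'n', reset
Bit 18: prefix='0' (no match yet)
Bit 19: prefix='00' (no match yet)
Bit 20: prefix='000' (no match yet)
Bit 21: prefix='0000' -> emit 'e', reset

Answer: cjeiene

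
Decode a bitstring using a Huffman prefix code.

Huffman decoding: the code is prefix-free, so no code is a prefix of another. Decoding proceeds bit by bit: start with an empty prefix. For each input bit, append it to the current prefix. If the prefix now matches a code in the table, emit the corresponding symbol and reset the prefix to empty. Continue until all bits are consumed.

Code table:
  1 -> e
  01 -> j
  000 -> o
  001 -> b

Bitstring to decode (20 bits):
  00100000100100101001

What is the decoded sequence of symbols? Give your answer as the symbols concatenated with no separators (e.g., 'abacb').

Answer: bobbbjb

Derivation:
Bit 0: prefix='0' (no match yet)
Bit 1: prefix='00' (no match yet)
Bit 2: prefix='001' -> emit 'b', reset
Bit 3: prefix='0' (no match yet)
Bit 4: prefix='00' (no match yet)
Bit 5: prefix='000' -> emit 'o', reset
Bit 6: prefix='0' (no match yet)
Bit 7: prefix='00' (no match yet)
Bit 8: prefix='001' -> emit 'b', reset
Bit 9: prefix='0' (no match yet)
Bit 10: prefix='00' (no match yet)
Bit 11: prefix='001' -> emit 'b', reset
Bit 12: prefix='0' (no match yet)
Bit 13: prefix='00' (no match yet)
Bit 14: prefix='001' -> emit 'b', reset
Bit 15: prefix='0' (no match yet)
Bit 16: prefix='01' -> emit 'j', reset
Bit 17: prefix='0' (no match yet)
Bit 18: prefix='00' (no match yet)
Bit 19: prefix='001' -> emit 'b', reset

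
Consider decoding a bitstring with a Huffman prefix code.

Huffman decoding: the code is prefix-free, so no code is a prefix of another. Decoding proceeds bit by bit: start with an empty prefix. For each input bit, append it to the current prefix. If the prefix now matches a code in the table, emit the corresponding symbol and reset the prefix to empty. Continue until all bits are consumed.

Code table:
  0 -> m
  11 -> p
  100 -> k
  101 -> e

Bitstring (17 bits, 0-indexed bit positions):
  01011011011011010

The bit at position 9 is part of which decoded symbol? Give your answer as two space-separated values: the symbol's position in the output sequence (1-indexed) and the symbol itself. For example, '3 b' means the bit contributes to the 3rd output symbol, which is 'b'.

Answer: 4 e

Derivation:
Bit 0: prefix='0' -> emit 'm', reset
Bit 1: prefix='1' (no match yet)
Bit 2: prefix='10' (no match yet)
Bit 3: prefix='101' -> emit 'e', reset
Bit 4: prefix='1' (no match yet)
Bit 5: prefix='10' (no match yet)
Bit 6: prefix='101' -> emit 'e', reset
Bit 7: prefix='1' (no match yet)
Bit 8: prefix='10' (no match yet)
Bit 9: prefix='101' -> emit 'e', reset
Bit 10: prefix='1' (no match yet)
Bit 11: prefix='10' (no match yet)
Bit 12: prefix='101' -> emit 'e', reset
Bit 13: prefix='1' (no match yet)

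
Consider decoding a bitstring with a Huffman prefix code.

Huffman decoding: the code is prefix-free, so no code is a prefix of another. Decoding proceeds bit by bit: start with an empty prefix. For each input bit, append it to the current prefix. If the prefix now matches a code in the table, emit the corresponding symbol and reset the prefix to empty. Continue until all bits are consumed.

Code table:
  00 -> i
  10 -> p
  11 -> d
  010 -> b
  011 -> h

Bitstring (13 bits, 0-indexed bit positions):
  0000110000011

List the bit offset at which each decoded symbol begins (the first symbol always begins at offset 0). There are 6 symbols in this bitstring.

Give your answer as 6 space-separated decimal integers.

Bit 0: prefix='0' (no match yet)
Bit 1: prefix='00' -> emit 'i', reset
Bit 2: prefix='0' (no match yet)
Bit 3: prefix='00' -> emit 'i', reset
Bit 4: prefix='1' (no match yet)
Bit 5: prefix='11' -> emit 'd', reset
Bit 6: prefix='0' (no match yet)
Bit 7: prefix='00' -> emit 'i', reset
Bit 8: prefix='0' (no match yet)
Bit 9: prefix='00' -> emit 'i', reset
Bit 10: prefix='0' (no match yet)
Bit 11: prefix='01' (no match yet)
Bit 12: prefix='011' -> emit 'h', reset

Answer: 0 2 4 6 8 10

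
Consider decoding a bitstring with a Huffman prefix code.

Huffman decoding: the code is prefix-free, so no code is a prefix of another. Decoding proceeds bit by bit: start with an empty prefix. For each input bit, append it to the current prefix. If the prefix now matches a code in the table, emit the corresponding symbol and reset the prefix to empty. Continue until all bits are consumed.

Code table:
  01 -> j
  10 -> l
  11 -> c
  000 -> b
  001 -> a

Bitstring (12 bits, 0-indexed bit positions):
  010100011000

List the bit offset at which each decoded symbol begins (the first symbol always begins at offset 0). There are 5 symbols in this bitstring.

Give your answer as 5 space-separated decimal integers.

Answer: 0 2 4 7 9

Derivation:
Bit 0: prefix='0' (no match yet)
Bit 1: prefix='01' -> emit 'j', reset
Bit 2: prefix='0' (no match yet)
Bit 3: prefix='01' -> emit 'j', reset
Bit 4: prefix='0' (no match yet)
Bit 5: prefix='00' (no match yet)
Bit 6: prefix='000' -> emit 'b', reset
Bit 7: prefix='1' (no match yet)
Bit 8: prefix='11' -> emit 'c', reset
Bit 9: prefix='0' (no match yet)
Bit 10: prefix='00' (no match yet)
Bit 11: prefix='000' -> emit 'b', reset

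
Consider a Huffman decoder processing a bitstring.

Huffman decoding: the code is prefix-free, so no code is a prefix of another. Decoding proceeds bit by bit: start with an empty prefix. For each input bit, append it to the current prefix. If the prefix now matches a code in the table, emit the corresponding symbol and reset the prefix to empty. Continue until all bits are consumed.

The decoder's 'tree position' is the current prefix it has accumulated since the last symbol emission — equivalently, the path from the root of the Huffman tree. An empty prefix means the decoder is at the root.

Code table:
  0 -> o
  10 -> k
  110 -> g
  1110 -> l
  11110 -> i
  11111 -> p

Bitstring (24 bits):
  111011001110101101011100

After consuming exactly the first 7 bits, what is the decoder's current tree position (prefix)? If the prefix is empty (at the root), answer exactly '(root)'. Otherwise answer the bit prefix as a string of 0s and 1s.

Answer: (root)

Derivation:
Bit 0: prefix='1' (no match yet)
Bit 1: prefix='11' (no match yet)
Bit 2: prefix='111' (no match yet)
Bit 3: prefix='1110' -> emit 'l', reset
Bit 4: prefix='1' (no match yet)
Bit 5: prefix='11' (no match yet)
Bit 6: prefix='110' -> emit 'g', reset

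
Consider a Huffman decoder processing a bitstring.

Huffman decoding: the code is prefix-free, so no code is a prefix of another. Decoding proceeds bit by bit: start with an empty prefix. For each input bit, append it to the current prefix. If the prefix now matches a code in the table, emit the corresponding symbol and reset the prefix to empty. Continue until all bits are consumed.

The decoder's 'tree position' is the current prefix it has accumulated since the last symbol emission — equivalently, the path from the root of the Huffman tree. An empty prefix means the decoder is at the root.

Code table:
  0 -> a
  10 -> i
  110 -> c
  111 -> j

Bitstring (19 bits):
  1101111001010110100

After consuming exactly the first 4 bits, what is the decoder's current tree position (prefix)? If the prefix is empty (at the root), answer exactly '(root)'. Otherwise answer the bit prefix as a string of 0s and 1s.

Answer: 1

Derivation:
Bit 0: prefix='1' (no match yet)
Bit 1: prefix='11' (no match yet)
Bit 2: prefix='110' -> emit 'c', reset
Bit 3: prefix='1' (no match yet)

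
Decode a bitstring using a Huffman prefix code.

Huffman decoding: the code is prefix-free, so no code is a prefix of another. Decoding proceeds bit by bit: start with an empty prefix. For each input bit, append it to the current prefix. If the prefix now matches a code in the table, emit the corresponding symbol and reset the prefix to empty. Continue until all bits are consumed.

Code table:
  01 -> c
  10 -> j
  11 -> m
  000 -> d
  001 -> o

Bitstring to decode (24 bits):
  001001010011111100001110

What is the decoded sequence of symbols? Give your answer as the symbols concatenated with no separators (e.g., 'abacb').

Answer: oocommjdmj

Derivation:
Bit 0: prefix='0' (no match yet)
Bit 1: prefix='00' (no match yet)
Bit 2: prefix='001' -> emit 'o', reset
Bit 3: prefix='0' (no match yet)
Bit 4: prefix='00' (no match yet)
Bit 5: prefix='001' -> emit 'o', reset
Bit 6: prefix='0' (no match yet)
Bit 7: prefix='01' -> emit 'c', reset
Bit 8: prefix='0' (no match yet)
Bit 9: prefix='00' (no match yet)
Bit 10: prefix='001' -> emit 'o', reset
Bit 11: prefix='1' (no match yet)
Bit 12: prefix='11' -> emit 'm', reset
Bit 13: prefix='1' (no match yet)
Bit 14: prefix='11' -> emit 'm', reset
Bit 15: prefix='1' (no match yet)
Bit 16: prefix='10' -> emit 'j', reset
Bit 17: prefix='0' (no match yet)
Bit 18: prefix='00' (no match yet)
Bit 19: prefix='000' -> emit 'd', reset
Bit 20: prefix='1' (no match yet)
Bit 21: prefix='11' -> emit 'm', reset
Bit 22: prefix='1' (no match yet)
Bit 23: prefix='10' -> emit 'j', reset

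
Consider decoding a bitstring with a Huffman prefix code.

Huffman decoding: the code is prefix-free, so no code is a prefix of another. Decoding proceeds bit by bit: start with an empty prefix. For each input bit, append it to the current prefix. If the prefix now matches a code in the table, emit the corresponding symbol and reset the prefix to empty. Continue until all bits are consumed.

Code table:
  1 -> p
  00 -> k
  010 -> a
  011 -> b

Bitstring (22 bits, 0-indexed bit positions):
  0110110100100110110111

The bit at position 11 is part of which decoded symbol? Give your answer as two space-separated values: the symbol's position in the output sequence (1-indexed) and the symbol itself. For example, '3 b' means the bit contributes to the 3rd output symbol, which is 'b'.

Bit 0: prefix='0' (no match yet)
Bit 1: prefix='01' (no match yet)
Bit 2: prefix='011' -> emit 'b', reset
Bit 3: prefix='0' (no match yet)
Bit 4: prefix='01' (no match yet)
Bit 5: prefix='011' -> emit 'b', reset
Bit 6: prefix='0' (no match yet)
Bit 7: prefix='01' (no match yet)
Bit 8: prefix='010' -> emit 'a', reset
Bit 9: prefix='0' (no match yet)
Bit 10: prefix='01' (no match yet)
Bit 11: prefix='010' -> emit 'a', reset
Bit 12: prefix='0' (no match yet)
Bit 13: prefix='01' (no match yet)
Bit 14: prefix='011' -> emit 'b', reset
Bit 15: prefix='0' (no match yet)

Answer: 4 a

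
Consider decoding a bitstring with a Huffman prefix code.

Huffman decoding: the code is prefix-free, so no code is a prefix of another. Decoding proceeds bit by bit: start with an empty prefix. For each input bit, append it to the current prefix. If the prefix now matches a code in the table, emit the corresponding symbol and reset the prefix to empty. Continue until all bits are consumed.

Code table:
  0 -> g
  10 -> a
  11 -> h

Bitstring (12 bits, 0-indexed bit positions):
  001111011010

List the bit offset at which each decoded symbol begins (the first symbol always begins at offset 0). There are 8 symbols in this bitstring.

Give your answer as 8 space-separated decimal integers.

Bit 0: prefix='0' -> emit 'g', reset
Bit 1: prefix='0' -> emit 'g', reset
Bit 2: prefix='1' (no match yet)
Bit 3: prefix='11' -> emit 'h', reset
Bit 4: prefix='1' (no match yet)
Bit 5: prefix='11' -> emit 'h', reset
Bit 6: prefix='0' -> emit 'g', reset
Bit 7: prefix='1' (no match yet)
Bit 8: prefix='11' -> emit 'h', reset
Bit 9: prefix='0' -> emit 'g', reset
Bit 10: prefix='1' (no match yet)
Bit 11: prefix='10' -> emit 'a', reset

Answer: 0 1 2 4 6 7 9 10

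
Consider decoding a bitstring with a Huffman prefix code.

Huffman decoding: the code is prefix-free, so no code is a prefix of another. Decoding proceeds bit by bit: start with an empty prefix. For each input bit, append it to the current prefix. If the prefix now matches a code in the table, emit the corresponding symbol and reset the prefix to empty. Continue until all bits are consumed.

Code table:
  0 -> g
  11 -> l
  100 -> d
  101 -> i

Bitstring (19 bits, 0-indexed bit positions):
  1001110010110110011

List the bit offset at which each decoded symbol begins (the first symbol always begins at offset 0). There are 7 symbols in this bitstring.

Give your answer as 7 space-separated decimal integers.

Answer: 0 3 5 8 11 14 17

Derivation:
Bit 0: prefix='1' (no match yet)
Bit 1: prefix='10' (no match yet)
Bit 2: prefix='100' -> emit 'd', reset
Bit 3: prefix='1' (no match yet)
Bit 4: prefix='11' -> emit 'l', reset
Bit 5: prefix='1' (no match yet)
Bit 6: prefix='10' (no match yet)
Bit 7: prefix='100' -> emit 'd', reset
Bit 8: prefix='1' (no match yet)
Bit 9: prefix='10' (no match yet)
Bit 10: prefix='101' -> emit 'i', reset
Bit 11: prefix='1' (no match yet)
Bit 12: prefix='10' (no match yet)
Bit 13: prefix='101' -> emit 'i', reset
Bit 14: prefix='1' (no match yet)
Bit 15: prefix='10' (no match yet)
Bit 16: prefix='100' -> emit 'd', reset
Bit 17: prefix='1' (no match yet)
Bit 18: prefix='11' -> emit 'l', reset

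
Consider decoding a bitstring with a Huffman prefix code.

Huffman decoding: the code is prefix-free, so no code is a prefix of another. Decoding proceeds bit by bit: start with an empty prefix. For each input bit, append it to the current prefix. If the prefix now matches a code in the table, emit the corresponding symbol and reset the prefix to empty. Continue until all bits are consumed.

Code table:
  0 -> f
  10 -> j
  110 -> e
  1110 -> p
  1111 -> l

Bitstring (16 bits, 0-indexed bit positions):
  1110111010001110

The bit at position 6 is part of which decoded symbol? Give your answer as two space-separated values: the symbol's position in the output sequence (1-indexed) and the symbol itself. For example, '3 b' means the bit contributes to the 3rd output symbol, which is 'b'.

Bit 0: prefix='1' (no match yet)
Bit 1: prefix='11' (no match yet)
Bit 2: prefix='111' (no match yet)
Bit 3: prefix='1110' -> emit 'p', reset
Bit 4: prefix='1' (no match yet)
Bit 5: prefix='11' (no match yet)
Bit 6: prefix='111' (no match yet)
Bit 7: prefix='1110' -> emit 'p', reset
Bit 8: prefix='1' (no match yet)
Bit 9: prefix='10' -> emit 'j', reset
Bit 10: prefix='0' -> emit 'f', reset

Answer: 2 p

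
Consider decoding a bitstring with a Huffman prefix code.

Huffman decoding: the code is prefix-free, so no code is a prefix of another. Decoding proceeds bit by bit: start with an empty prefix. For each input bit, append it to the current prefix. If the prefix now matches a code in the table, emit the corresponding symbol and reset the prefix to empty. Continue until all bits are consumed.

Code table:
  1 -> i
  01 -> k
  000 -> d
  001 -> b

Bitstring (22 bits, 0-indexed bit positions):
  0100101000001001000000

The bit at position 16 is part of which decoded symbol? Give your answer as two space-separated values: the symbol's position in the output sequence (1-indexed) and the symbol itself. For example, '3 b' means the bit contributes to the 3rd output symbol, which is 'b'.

Bit 0: prefix='0' (no match yet)
Bit 1: prefix='01' -> emit 'k', reset
Bit 2: prefix='0' (no match yet)
Bit 3: prefix='00' (no match yet)
Bit 4: prefix='001' -> emit 'b', reset
Bit 5: prefix='0' (no match yet)
Bit 6: prefix='01' -> emit 'k', reset
Bit 7: prefix='0' (no match yet)
Bit 8: prefix='00' (no match yet)
Bit 9: prefix='000' -> emit 'd', reset
Bit 10: prefix='0' (no match yet)
Bit 11: prefix='00' (no match yet)
Bit 12: prefix='001' -> emit 'b', reset
Bit 13: prefix='0' (no match yet)
Bit 14: prefix='00' (no match yet)
Bit 15: prefix='001' -> emit 'b', reset
Bit 16: prefix='0' (no match yet)
Bit 17: prefix='00' (no match yet)
Bit 18: prefix='000' -> emit 'd', reset
Bit 19: prefix='0' (no match yet)
Bit 20: prefix='00' (no match yet)

Answer: 7 d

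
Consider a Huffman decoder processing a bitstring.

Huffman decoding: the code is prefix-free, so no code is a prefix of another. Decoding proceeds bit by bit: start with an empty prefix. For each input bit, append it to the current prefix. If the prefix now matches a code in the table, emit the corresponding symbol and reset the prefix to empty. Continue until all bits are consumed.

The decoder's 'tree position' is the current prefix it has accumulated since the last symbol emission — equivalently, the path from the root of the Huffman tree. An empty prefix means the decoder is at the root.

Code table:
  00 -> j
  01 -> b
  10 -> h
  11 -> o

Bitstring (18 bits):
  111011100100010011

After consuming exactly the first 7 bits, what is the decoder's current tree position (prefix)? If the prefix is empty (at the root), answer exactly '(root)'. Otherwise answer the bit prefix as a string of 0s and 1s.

Bit 0: prefix='1' (no match yet)
Bit 1: prefix='11' -> emit 'o', reset
Bit 2: prefix='1' (no match yet)
Bit 3: prefix='10' -> emit 'h', reset
Bit 4: prefix='1' (no match yet)
Bit 5: prefix='11' -> emit 'o', reset
Bit 6: prefix='1' (no match yet)

Answer: 1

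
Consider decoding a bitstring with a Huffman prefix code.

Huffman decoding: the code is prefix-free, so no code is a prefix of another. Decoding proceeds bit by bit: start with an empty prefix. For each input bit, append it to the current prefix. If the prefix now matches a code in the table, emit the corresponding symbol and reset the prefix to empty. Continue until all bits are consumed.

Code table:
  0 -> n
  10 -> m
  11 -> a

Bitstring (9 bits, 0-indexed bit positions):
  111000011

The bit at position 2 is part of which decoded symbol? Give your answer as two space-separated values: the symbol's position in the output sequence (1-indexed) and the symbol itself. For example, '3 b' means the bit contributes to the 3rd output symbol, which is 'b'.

Answer: 2 m

Derivation:
Bit 0: prefix='1' (no match yet)
Bit 1: prefix='11' -> emit 'a', reset
Bit 2: prefix='1' (no match yet)
Bit 3: prefix='10' -> emit 'm', reset
Bit 4: prefix='0' -> emit 'n', reset
Bit 5: prefix='0' -> emit 'n', reset
Bit 6: prefix='0' -> emit 'n', reset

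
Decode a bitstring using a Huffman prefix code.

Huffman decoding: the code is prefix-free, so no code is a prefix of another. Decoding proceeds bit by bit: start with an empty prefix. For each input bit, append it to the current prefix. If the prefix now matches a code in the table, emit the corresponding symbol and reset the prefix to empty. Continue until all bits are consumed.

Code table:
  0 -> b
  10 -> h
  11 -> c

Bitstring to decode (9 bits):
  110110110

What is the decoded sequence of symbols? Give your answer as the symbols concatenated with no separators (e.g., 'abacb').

Answer: cbcbcb

Derivation:
Bit 0: prefix='1' (no match yet)
Bit 1: prefix='11' -> emit 'c', reset
Bit 2: prefix='0' -> emit 'b', reset
Bit 3: prefix='1' (no match yet)
Bit 4: prefix='11' -> emit 'c', reset
Bit 5: prefix='0' -> emit 'b', reset
Bit 6: prefix='1' (no match yet)
Bit 7: prefix='11' -> emit 'c', reset
Bit 8: prefix='0' -> emit 'b', reset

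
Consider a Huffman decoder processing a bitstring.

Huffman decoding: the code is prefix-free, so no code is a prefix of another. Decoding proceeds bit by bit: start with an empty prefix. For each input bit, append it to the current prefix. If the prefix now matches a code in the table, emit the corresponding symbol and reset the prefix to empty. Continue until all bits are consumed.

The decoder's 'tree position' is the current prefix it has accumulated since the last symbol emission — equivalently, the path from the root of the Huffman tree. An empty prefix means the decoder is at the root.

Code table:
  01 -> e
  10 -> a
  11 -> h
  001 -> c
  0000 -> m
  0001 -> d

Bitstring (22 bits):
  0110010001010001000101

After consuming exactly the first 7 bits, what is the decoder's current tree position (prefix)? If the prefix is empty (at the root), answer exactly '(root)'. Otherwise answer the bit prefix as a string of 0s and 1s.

Bit 0: prefix='0' (no match yet)
Bit 1: prefix='01' -> emit 'e', reset
Bit 2: prefix='1' (no match yet)
Bit 3: prefix='10' -> emit 'a', reset
Bit 4: prefix='0' (no match yet)
Bit 5: prefix='01' -> emit 'e', reset
Bit 6: prefix='0' (no match yet)

Answer: 0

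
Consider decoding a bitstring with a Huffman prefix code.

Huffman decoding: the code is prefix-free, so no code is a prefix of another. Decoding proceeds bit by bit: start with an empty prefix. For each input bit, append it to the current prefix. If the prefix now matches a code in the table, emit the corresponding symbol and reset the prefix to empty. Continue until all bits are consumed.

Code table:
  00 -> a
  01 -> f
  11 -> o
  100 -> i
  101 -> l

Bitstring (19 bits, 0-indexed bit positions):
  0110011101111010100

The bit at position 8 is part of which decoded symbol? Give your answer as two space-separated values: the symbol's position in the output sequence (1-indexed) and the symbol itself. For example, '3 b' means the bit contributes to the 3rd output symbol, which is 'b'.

Answer: 4 l

Derivation:
Bit 0: prefix='0' (no match yet)
Bit 1: prefix='01' -> emit 'f', reset
Bit 2: prefix='1' (no match yet)
Bit 3: prefix='10' (no match yet)
Bit 4: prefix='100' -> emit 'i', reset
Bit 5: prefix='1' (no match yet)
Bit 6: prefix='11' -> emit 'o', reset
Bit 7: prefix='1' (no match yet)
Bit 8: prefix='10' (no match yet)
Bit 9: prefix='101' -> emit 'l', reset
Bit 10: prefix='1' (no match yet)
Bit 11: prefix='11' -> emit 'o', reset
Bit 12: prefix='1' (no match yet)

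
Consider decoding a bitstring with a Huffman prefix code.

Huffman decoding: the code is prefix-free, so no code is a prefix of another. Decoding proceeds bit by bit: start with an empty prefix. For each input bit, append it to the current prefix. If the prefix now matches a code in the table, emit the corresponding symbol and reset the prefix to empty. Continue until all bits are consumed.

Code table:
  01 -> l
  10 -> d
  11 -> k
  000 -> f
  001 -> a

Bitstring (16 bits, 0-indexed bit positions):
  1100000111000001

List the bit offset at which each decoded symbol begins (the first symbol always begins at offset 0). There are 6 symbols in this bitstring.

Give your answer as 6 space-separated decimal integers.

Answer: 0 2 5 8 10 13

Derivation:
Bit 0: prefix='1' (no match yet)
Bit 1: prefix='11' -> emit 'k', reset
Bit 2: prefix='0' (no match yet)
Bit 3: prefix='00' (no match yet)
Bit 4: prefix='000' -> emit 'f', reset
Bit 5: prefix='0' (no match yet)
Bit 6: prefix='00' (no match yet)
Bit 7: prefix='001' -> emit 'a', reset
Bit 8: prefix='1' (no match yet)
Bit 9: prefix='11' -> emit 'k', reset
Bit 10: prefix='0' (no match yet)
Bit 11: prefix='00' (no match yet)
Bit 12: prefix='000' -> emit 'f', reset
Bit 13: prefix='0' (no match yet)
Bit 14: prefix='00' (no match yet)
Bit 15: prefix='001' -> emit 'a', reset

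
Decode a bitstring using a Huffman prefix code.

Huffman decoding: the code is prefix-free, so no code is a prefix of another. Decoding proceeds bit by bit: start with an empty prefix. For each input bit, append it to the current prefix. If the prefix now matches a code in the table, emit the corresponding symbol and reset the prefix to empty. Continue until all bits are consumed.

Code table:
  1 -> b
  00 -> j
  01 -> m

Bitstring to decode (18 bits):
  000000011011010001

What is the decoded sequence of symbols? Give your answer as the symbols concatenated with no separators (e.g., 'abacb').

Bit 0: prefix='0' (no match yet)
Bit 1: prefix='00' -> emit 'j', reset
Bit 2: prefix='0' (no match yet)
Bit 3: prefix='00' -> emit 'j', reset
Bit 4: prefix='0' (no match yet)
Bit 5: prefix='00' -> emit 'j', reset
Bit 6: prefix='0' (no match yet)
Bit 7: prefix='01' -> emit 'm', reset
Bit 8: prefix='1' -> emit 'b', reset
Bit 9: prefix='0' (no match yet)
Bit 10: prefix='01' -> emit 'm', reset
Bit 11: prefix='1' -> emit 'b', reset
Bit 12: prefix='0' (no match yet)
Bit 13: prefix='01' -> emit 'm', reset
Bit 14: prefix='0' (no match yet)
Bit 15: prefix='00' -> emit 'j', reset
Bit 16: prefix='0' (no match yet)
Bit 17: prefix='01' -> emit 'm', reset

Answer: jjjmbmbmjm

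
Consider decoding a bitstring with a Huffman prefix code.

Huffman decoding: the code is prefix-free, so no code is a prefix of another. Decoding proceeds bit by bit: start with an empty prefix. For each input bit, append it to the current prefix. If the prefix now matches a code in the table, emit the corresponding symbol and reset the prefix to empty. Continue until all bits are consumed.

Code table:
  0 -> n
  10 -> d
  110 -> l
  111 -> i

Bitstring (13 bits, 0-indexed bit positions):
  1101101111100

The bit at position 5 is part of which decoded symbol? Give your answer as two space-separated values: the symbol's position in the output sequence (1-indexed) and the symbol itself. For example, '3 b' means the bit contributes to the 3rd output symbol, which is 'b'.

Answer: 2 l

Derivation:
Bit 0: prefix='1' (no match yet)
Bit 1: prefix='11' (no match yet)
Bit 2: prefix='110' -> emit 'l', reset
Bit 3: prefix='1' (no match yet)
Bit 4: prefix='11' (no match yet)
Bit 5: prefix='110' -> emit 'l', reset
Bit 6: prefix='1' (no match yet)
Bit 7: prefix='11' (no match yet)
Bit 8: prefix='111' -> emit 'i', reset
Bit 9: prefix='1' (no match yet)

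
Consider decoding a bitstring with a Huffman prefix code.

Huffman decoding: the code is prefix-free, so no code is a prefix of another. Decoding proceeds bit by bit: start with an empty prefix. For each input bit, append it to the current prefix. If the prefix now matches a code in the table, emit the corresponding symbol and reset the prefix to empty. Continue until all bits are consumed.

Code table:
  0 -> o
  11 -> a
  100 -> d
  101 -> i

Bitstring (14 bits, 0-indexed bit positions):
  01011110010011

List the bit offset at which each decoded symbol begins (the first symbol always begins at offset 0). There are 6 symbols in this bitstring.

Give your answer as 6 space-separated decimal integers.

Bit 0: prefix='0' -> emit 'o', reset
Bit 1: prefix='1' (no match yet)
Bit 2: prefix='10' (no match yet)
Bit 3: prefix='101' -> emit 'i', reset
Bit 4: prefix='1' (no match yet)
Bit 5: prefix='11' -> emit 'a', reset
Bit 6: prefix='1' (no match yet)
Bit 7: prefix='10' (no match yet)
Bit 8: prefix='100' -> emit 'd', reset
Bit 9: prefix='1' (no match yet)
Bit 10: prefix='10' (no match yet)
Bit 11: prefix='100' -> emit 'd', reset
Bit 12: prefix='1' (no match yet)
Bit 13: prefix='11' -> emit 'a', reset

Answer: 0 1 4 6 9 12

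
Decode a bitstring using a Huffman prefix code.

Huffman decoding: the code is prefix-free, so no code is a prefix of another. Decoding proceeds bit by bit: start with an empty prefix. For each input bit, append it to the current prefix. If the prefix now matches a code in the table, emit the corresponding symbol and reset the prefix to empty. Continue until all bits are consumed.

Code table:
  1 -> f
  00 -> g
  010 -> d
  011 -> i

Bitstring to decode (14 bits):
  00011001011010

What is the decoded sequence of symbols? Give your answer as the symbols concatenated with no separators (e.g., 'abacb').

Answer: gigfid

Derivation:
Bit 0: prefix='0' (no match yet)
Bit 1: prefix='00' -> emit 'g', reset
Bit 2: prefix='0' (no match yet)
Bit 3: prefix='01' (no match yet)
Bit 4: prefix='011' -> emit 'i', reset
Bit 5: prefix='0' (no match yet)
Bit 6: prefix='00' -> emit 'g', reset
Bit 7: prefix='1' -> emit 'f', reset
Bit 8: prefix='0' (no match yet)
Bit 9: prefix='01' (no match yet)
Bit 10: prefix='011' -> emit 'i', reset
Bit 11: prefix='0' (no match yet)
Bit 12: prefix='01' (no match yet)
Bit 13: prefix='010' -> emit 'd', reset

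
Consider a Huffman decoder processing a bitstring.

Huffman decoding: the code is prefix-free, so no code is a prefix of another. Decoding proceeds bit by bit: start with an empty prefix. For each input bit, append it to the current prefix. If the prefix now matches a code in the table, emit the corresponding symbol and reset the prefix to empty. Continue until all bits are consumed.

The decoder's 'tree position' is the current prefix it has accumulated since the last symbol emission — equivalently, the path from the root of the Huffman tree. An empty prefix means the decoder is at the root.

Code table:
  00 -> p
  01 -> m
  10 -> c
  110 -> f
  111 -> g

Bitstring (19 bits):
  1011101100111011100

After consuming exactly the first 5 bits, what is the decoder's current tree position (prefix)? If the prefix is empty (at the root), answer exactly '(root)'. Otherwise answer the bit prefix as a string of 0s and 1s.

Answer: (root)

Derivation:
Bit 0: prefix='1' (no match yet)
Bit 1: prefix='10' -> emit 'c', reset
Bit 2: prefix='1' (no match yet)
Bit 3: prefix='11' (no match yet)
Bit 4: prefix='111' -> emit 'g', reset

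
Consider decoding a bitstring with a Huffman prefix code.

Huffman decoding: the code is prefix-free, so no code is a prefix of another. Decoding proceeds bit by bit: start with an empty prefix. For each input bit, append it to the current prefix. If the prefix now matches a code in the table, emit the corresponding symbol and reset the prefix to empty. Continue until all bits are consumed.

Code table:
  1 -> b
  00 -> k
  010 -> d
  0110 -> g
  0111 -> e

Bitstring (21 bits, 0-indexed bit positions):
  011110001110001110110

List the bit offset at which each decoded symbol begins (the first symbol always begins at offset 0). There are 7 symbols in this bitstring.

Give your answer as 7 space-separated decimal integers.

Bit 0: prefix='0' (no match yet)
Bit 1: prefix='01' (no match yet)
Bit 2: prefix='011' (no match yet)
Bit 3: prefix='0111' -> emit 'e', reset
Bit 4: prefix='1' -> emit 'b', reset
Bit 5: prefix='0' (no match yet)
Bit 6: prefix='00' -> emit 'k', reset
Bit 7: prefix='0' (no match yet)
Bit 8: prefix='01' (no match yet)
Bit 9: prefix='011' (no match yet)
Bit 10: prefix='0111' -> emit 'e', reset
Bit 11: prefix='0' (no match yet)
Bit 12: prefix='00' -> emit 'k', reset
Bit 13: prefix='0' (no match yet)
Bit 14: prefix='01' (no match yet)
Bit 15: prefix='011' (no match yet)
Bit 16: prefix='0111' -> emit 'e', reset
Bit 17: prefix='0' (no match yet)
Bit 18: prefix='01' (no match yet)
Bit 19: prefix='011' (no match yet)
Bit 20: prefix='0110' -> emit 'g', reset

Answer: 0 4 5 7 11 13 17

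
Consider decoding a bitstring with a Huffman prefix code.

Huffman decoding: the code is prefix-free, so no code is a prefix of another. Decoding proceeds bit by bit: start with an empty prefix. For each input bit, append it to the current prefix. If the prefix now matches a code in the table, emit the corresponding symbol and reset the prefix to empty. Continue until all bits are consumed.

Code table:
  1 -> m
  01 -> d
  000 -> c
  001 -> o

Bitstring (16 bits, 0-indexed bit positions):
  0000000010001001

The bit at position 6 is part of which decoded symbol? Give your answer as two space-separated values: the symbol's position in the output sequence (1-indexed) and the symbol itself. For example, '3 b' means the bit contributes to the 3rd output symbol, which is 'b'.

Answer: 3 o

Derivation:
Bit 0: prefix='0' (no match yet)
Bit 1: prefix='00' (no match yet)
Bit 2: prefix='000' -> emit 'c', reset
Bit 3: prefix='0' (no match yet)
Bit 4: prefix='00' (no match yet)
Bit 5: prefix='000' -> emit 'c', reset
Bit 6: prefix='0' (no match yet)
Bit 7: prefix='00' (no match yet)
Bit 8: prefix='001' -> emit 'o', reset
Bit 9: prefix='0' (no match yet)
Bit 10: prefix='00' (no match yet)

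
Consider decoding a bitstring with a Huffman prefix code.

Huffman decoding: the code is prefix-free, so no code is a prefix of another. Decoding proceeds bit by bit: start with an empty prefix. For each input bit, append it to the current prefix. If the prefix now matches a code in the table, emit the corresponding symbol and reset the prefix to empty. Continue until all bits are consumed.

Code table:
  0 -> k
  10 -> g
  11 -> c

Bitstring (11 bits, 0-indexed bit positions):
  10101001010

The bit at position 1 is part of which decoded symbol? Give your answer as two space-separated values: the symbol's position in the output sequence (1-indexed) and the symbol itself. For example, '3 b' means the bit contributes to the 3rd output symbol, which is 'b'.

Answer: 1 g

Derivation:
Bit 0: prefix='1' (no match yet)
Bit 1: prefix='10' -> emit 'g', reset
Bit 2: prefix='1' (no match yet)
Bit 3: prefix='10' -> emit 'g', reset
Bit 4: prefix='1' (no match yet)
Bit 5: prefix='10' -> emit 'g', reset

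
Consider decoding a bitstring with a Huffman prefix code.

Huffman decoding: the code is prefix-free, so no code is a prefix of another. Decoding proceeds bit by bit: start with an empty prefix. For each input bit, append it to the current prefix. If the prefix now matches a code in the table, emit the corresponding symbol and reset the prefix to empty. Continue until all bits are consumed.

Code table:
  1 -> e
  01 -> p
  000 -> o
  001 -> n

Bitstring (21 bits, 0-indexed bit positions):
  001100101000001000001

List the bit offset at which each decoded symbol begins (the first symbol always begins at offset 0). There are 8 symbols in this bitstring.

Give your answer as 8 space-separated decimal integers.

Answer: 0 3 4 7 9 12 15 18

Derivation:
Bit 0: prefix='0' (no match yet)
Bit 1: prefix='00' (no match yet)
Bit 2: prefix='001' -> emit 'n', reset
Bit 3: prefix='1' -> emit 'e', reset
Bit 4: prefix='0' (no match yet)
Bit 5: prefix='00' (no match yet)
Bit 6: prefix='001' -> emit 'n', reset
Bit 7: prefix='0' (no match yet)
Bit 8: prefix='01' -> emit 'p', reset
Bit 9: prefix='0' (no match yet)
Bit 10: prefix='00' (no match yet)
Bit 11: prefix='000' -> emit 'o', reset
Bit 12: prefix='0' (no match yet)
Bit 13: prefix='00' (no match yet)
Bit 14: prefix='001' -> emit 'n', reset
Bit 15: prefix='0' (no match yet)
Bit 16: prefix='00' (no match yet)
Bit 17: prefix='000' -> emit 'o', reset
Bit 18: prefix='0' (no match yet)
Bit 19: prefix='00' (no match yet)
Bit 20: prefix='001' -> emit 'n', reset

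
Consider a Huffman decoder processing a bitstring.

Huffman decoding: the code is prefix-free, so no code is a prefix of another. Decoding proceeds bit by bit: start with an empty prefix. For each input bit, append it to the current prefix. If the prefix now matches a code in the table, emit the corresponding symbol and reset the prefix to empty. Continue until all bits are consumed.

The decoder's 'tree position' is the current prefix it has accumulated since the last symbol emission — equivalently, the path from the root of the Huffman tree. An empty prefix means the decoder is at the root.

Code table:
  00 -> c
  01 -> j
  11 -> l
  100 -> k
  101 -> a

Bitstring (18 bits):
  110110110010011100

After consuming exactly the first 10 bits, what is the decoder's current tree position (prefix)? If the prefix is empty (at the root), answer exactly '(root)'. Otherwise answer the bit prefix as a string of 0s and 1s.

Bit 0: prefix='1' (no match yet)
Bit 1: prefix='11' -> emit 'l', reset
Bit 2: prefix='0' (no match yet)
Bit 3: prefix='01' -> emit 'j', reset
Bit 4: prefix='1' (no match yet)
Bit 5: prefix='10' (no match yet)
Bit 6: prefix='101' -> emit 'a', reset
Bit 7: prefix='1' (no match yet)
Bit 8: prefix='10' (no match yet)
Bit 9: prefix='100' -> emit 'k', reset

Answer: (root)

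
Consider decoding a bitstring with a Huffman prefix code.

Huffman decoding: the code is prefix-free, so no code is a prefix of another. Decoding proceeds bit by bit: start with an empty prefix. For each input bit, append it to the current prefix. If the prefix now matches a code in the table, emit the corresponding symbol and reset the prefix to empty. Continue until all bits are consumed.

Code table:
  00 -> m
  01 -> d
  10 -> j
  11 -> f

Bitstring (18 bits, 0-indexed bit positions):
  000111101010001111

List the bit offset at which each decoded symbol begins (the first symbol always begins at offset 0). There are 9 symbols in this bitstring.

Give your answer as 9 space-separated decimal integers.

Bit 0: prefix='0' (no match yet)
Bit 1: prefix='00' -> emit 'm', reset
Bit 2: prefix='0' (no match yet)
Bit 3: prefix='01' -> emit 'd', reset
Bit 4: prefix='1' (no match yet)
Bit 5: prefix='11' -> emit 'f', reset
Bit 6: prefix='1' (no match yet)
Bit 7: prefix='10' -> emit 'j', reset
Bit 8: prefix='1' (no match yet)
Bit 9: prefix='10' -> emit 'j', reset
Bit 10: prefix='1' (no match yet)
Bit 11: prefix='10' -> emit 'j', reset
Bit 12: prefix='0' (no match yet)
Bit 13: prefix='00' -> emit 'm', reset
Bit 14: prefix='1' (no match yet)
Bit 15: prefix='11' -> emit 'f', reset
Bit 16: prefix='1' (no match yet)
Bit 17: prefix='11' -> emit 'f', reset

Answer: 0 2 4 6 8 10 12 14 16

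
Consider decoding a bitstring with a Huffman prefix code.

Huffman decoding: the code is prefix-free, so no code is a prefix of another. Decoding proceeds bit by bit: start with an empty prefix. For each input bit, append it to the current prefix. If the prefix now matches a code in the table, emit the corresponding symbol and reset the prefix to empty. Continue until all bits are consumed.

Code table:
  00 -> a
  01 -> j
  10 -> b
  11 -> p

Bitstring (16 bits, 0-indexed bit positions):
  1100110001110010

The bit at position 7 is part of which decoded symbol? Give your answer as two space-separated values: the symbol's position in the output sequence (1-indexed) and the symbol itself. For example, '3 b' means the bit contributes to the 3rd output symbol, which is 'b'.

Bit 0: prefix='1' (no match yet)
Bit 1: prefix='11' -> emit 'p', reset
Bit 2: prefix='0' (no match yet)
Bit 3: prefix='00' -> emit 'a', reset
Bit 4: prefix='1' (no match yet)
Bit 5: prefix='11' -> emit 'p', reset
Bit 6: prefix='0' (no match yet)
Bit 7: prefix='00' -> emit 'a', reset
Bit 8: prefix='0' (no match yet)
Bit 9: prefix='01' -> emit 'j', reset
Bit 10: prefix='1' (no match yet)
Bit 11: prefix='11' -> emit 'p', reset

Answer: 4 a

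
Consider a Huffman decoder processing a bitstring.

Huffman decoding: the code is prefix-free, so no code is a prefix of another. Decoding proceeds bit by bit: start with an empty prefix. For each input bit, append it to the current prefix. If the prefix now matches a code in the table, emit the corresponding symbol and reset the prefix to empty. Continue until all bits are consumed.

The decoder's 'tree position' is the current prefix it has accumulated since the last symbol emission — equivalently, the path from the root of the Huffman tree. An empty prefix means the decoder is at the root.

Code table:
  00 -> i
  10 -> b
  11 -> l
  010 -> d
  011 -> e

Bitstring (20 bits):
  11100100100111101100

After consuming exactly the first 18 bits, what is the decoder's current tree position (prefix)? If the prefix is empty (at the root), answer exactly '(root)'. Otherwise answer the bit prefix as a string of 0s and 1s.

Bit 0: prefix='1' (no match yet)
Bit 1: prefix='11' -> emit 'l', reset
Bit 2: prefix='1' (no match yet)
Bit 3: prefix='10' -> emit 'b', reset
Bit 4: prefix='0' (no match yet)
Bit 5: prefix='01' (no match yet)
Bit 6: prefix='010' -> emit 'd', reset
Bit 7: prefix='0' (no match yet)
Bit 8: prefix='01' (no match yet)
Bit 9: prefix='010' -> emit 'd', reset
Bit 10: prefix='0' (no match yet)
Bit 11: prefix='01' (no match yet)
Bit 12: prefix='011' -> emit 'e', reset
Bit 13: prefix='1' (no match yet)
Bit 14: prefix='11' -> emit 'l', reset
Bit 15: prefix='0' (no match yet)
Bit 16: prefix='01' (no match yet)
Bit 17: prefix='011' -> emit 'e', reset

Answer: (root)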